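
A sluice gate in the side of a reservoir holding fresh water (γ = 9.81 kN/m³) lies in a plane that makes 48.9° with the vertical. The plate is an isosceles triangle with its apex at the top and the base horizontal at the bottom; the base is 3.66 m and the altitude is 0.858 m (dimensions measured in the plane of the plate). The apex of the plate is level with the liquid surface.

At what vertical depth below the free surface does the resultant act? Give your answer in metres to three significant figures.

γ = 9.81 kN/m³.
The plate makes 48.9° with the vertical, i.e. θ = 90° − 48.9° = 41.1° to the horizontal. Measuring y along the incline from the free-surface line, vertical depth h = y·sinθ with sinθ = 0.657375.
With the apex up, the centroid sits 2h/3 = 2 × 0.858/3 = 0.572 m below the apex, so y_c = 0.572 m and h_c = 0.572 × 0.657375 = 0.376018 m.
A = ½ × 3.66 × 0.858 = 1.57014 m².
Resultant F = γ·h_c·A = 9.81 × 0.376018 × 1.57014 = 5.79183 kN.
I_c = b·h³/36 = 3.66 × 0.858³/36 = 0.0642156 m⁴.
Centre of pressure: y_p = y_c + I_c/(y_c·A) = 0.572 + 0.0642156/(0.572 × 1.57014) = 0.572 + 0.0715 = 0.6435 m along the plane.
Vertically, h_p = y_p·sinθ = 0.6435 × 0.657375 = 0.423021 m.

h_p = 0.423 m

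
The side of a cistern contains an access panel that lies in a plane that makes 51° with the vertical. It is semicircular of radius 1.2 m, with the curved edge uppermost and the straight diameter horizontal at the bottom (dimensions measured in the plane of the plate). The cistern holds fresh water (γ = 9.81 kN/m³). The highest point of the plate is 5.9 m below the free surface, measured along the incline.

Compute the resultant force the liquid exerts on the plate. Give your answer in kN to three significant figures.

γ = 9.81 kN/m³.
The plate makes 51° with the vertical, i.e. θ = 90° − 51° = 39° to the horizontal. Measuring y along the incline from the free-surface line, vertical depth h = y·sinθ with sinθ = 0.629320.
The centroid lies 4r/(3π) = 0.509296 m above the diameter, so r − 4r/(3π) = 1.2 − 0.509296 = 0.690704 m below the topmost point, so y_c = 5.9 + 0.690704 = 6.5907 m and h_c = 6.5907 × 0.629320 = 4.14766 m.
A = πr²/2 = π × 1.2²/2 = 2.26195 m².
Resultant F = γ·h_c·A = 9.81 × 4.14766 × 2.26195 = 92.0355 kN.

F ≈ 92.0 kN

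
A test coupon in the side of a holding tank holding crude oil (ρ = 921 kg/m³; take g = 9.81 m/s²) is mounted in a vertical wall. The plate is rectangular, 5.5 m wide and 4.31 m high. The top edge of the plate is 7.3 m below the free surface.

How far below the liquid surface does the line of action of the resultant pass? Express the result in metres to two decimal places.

h_p = 9.62 m

γ = ρg = 921 × 9.81 / 1000 = 9.03501 kN/m³.
The centroid lies 4.31/2 = 2.155 m below the top edge, so the centroid depth is h_c = 7.3 + 2.155 = 9.455 m.
A = 5.5 × 4.31 = 23.705 m².
Resultant F = γ·h_c·A = 9.03501 × 9.455 × 23.705 = 2025.02 kN.
I_c = b·h³/12 = 5.5 × 4.31³/12 = 36.6955 m⁴.
Centre of pressure: y_p = y_c + I_c/(y_c·A) = 9.455 + 36.6955/(9.455 × 23.705) = 9.455 + 0.163724 = 9.61872 m along the plane.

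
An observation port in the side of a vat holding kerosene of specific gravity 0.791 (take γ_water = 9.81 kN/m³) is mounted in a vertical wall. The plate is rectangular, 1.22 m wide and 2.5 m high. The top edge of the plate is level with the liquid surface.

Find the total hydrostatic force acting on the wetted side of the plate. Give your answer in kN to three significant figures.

F ≈ 29.6 kN

γ = 0.791 × 9.81 = 7.75971 kN/m³.
The centroid lies 2.5/2 = 1.25 m below the top edge, so the centroid depth is h_c = 1.25 m.
A = 1.22 × 2.5 = 3.05 m².
Resultant F = γ·h_c·A = 7.75971 × 1.25 × 3.05 = 29.5839 kN.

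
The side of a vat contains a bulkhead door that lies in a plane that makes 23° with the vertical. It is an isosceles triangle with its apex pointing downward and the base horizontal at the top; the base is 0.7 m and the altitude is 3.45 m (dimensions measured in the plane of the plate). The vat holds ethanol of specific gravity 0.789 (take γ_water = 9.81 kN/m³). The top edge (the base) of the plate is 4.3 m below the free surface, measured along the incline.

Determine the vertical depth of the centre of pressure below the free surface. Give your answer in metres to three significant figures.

γ = 0.789 × 9.81 = 7.74009 kN/m³.
The plate makes 23° with the vertical, i.e. θ = 90° − 23° = 67° to the horizontal. Measuring y along the incline from the free-surface line, vertical depth h = y·sinθ with sinθ = 0.920505.
With the apex down, the centroid sits h/3 = 3.45/3 = 1.15 m below the base (the top edge), so y_c = 4.3 + 1.15 = 5.45 m and h_c = 5.45 × 0.920505 = 5.01675 m.
A = ½ × 0.7 × 3.45 = 1.2075 m².
Resultant F = γ·h_c·A = 7.74009 × 5.01675 × 1.2075 = 46.8873 kN.
I_c = b·h³/36 = 0.7 × 3.45³/36 = 0.798459 m⁴.
Centre of pressure: y_p = y_c + I_c/(y_c·A) = 5.45 + 0.798459/(5.45 × 1.2075) = 5.45 + 0.12133 = 5.57133 m along the plane.
Vertically, h_p = y_p·sinθ = 5.57133 × 0.920505 = 5.12844 m.

h_p = 5.13 m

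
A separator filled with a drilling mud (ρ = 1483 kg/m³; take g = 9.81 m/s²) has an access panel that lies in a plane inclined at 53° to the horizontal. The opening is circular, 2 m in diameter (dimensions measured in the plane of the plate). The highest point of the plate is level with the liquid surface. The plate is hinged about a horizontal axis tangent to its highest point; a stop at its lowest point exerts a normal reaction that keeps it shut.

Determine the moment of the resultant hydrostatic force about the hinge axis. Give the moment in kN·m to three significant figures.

M ≈ 45.6 kN·m

γ = ρg = 1483 × 9.81 / 1000 = 14.54823 kN/m³.
Let θ = 53° be the plate's angle to the horizontal; measure y along the incline from where the plane meets the free surface. Vertical depth h = y·sinθ with sinθ = 0.798636.
The centroid is at the centre, 1 m below the top of the plate, so y_c = 1 m and h_c = 1 × 0.798636 = 0.798636 m.
A = π(1)² = 3.14159 m².
Resultant F = γ·h_c·A = 14.54823 × 0.798636 × 3.14159 = 36.5013 kN.
I_c = πr⁴/4 = π × 1⁴/4 = 0.785398 m⁴.
Centre of pressure: y_p = y_c + I_c/(y_c·A) = 1 + 0.785398/(1 × 3.14159) = 1 + 0.25 = 1.25 m along the plane.
The resultant acts 1 + 0.25 = 1.25 m (along the plate) below the hinge at the top edge, so the moment about the hinge is M = F × 1.25 = 36.5013 × 1.25 = 45.6266 kN·m.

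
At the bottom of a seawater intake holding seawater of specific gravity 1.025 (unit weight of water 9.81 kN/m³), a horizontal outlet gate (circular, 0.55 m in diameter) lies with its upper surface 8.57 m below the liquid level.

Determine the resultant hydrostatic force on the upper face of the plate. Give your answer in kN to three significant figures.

γ = 1.025 × 9.81 = 10.05525 kN/m³.
The plate is horizontal, so pressure is uniform at p = γ·h = 10.05525 × 8.57 = 86.1735 kN/m².
A = π(0.275)² = 0.237583 m².
F = p·A = 86.1735 × 0.237583 = 20.4734 kN.

F ≈ 20.5 kN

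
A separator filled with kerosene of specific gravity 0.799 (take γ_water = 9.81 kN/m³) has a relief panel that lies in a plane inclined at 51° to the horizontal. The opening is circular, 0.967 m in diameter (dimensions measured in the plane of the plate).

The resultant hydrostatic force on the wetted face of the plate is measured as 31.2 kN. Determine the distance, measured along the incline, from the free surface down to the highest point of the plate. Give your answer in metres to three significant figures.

y_top ≈ 6.49 m

γ = 0.799 × 9.81 = 7.83819 kN/m³.
A = π(0.4835)² = 0.734417 m².
From F = γ·h_c·A, the centroid depth is h_c = 31.2/(7.83819 × 0.734417) = 5.41996 m.
Let θ = 51° be the plate's angle to the horizontal; measure y along the incline from where the plane meets the free surface. Vertical depth h = y·sinθ with sinθ = 0.777146.
Along the incline, y_c = h_c/sinθ = 5.41996/0.777146 = 6.97419 m.
The centroid is at the centre, 0.4835 m below the top of the plate, so the highest point sits at y_top = 6.97419 − 0.4835 = 6.49069 m along the incline.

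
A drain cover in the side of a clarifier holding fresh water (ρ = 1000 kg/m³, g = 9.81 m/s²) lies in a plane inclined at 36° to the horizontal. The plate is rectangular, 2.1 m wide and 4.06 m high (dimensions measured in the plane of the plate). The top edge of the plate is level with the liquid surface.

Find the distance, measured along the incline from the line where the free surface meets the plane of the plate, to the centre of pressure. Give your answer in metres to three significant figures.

y_p = 2.71 m

γ = ρg = 1000 × 9.81 = 9810 N/m³ = 9.81 kN/m³.
Let θ = 36° be the plate's angle to the horizontal; measure y along the incline from where the plane meets the free surface. Vertical depth h = y·sinθ with sinθ = 0.587785.
The centroid lies 4.06/2 = 2.03 m below the top edge, so y_c = 2.03 m and h_c = 2.03 × 0.587785 = 1.1932 m.
A = 2.1 × 4.06 = 8.526 m².
Resultant F = γ·h_c·A = 9.81 × 1.1932 × 8.526 = 99.7993 kN.
I_c = b·h³/12 = 2.1 × 4.06³/12 = 11.7116 m⁴.
Centre of pressure: y_p = y_c + I_c/(y_c·A) = 2.03 + 11.7116/(2.03 × 8.526) = 2.03 + 0.676667 = 2.70667 m along the plane.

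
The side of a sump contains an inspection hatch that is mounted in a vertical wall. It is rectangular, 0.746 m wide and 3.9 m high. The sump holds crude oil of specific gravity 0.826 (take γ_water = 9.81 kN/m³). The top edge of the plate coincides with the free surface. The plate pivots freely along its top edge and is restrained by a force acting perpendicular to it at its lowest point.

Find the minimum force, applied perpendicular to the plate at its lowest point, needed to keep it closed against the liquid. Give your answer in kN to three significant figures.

γ = 0.826 × 9.81 = 8.10306 kN/m³.
The centroid lies 3.9/2 = 1.95 m below the top edge, so the centroid depth is h_c = 1.95 m.
A = 0.746 × 3.9 = 2.9094 m².
Resultant F = γ·h_c·A = 8.10306 × 1.95 × 2.9094 = 45.9713 kN.
I_c = b·h³/12 = 0.746 × 3.9³/12 = 3.68766 m⁴.
Centre of pressure: y_p = y_c + I_c/(y_c·A) = 1.95 + 3.68766/(1.95 × 2.9094) = 1.95 + 0.649999 = 2.6 m along the plane.
The resultant acts 1.95 + 0.649999 = 2.6 m (along the plate) below the hinge at the top edge, so the moment about the hinge is M = F × 2.6 = 45.9713 × 2.6 = 119.525 kN·m.
A normal force at the bottom, 3.9 m from the hinge, must supply this moment: P = 119.525/3.9 = 30.6474 kN.

P ≈ 30.6 kN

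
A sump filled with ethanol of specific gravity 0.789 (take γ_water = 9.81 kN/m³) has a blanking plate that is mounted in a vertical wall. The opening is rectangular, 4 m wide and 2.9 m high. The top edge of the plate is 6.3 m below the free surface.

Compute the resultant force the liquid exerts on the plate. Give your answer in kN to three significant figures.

F ≈ 696 kN

γ = 0.789 × 9.81 = 7.74009 kN/m³.
The centroid lies 2.9/2 = 1.45 m below the top edge, so the centroid depth is h_c = 6.3 + 1.45 = 7.75 m.
A = 4 × 2.9 = 11.6 m².
Resultant F = γ·h_c·A = 7.74009 × 7.75 × 11.6 = 695.834 kN.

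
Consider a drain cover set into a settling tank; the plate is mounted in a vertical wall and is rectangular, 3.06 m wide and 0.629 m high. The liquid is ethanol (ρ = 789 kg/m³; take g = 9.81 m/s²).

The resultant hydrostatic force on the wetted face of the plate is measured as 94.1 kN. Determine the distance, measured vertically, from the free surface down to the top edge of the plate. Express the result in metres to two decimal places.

d_top ≈ 6.00 m

γ = ρg = 789 × 9.81 / 1000 = 7.74009 kN/m³.
A = 3.06 × 0.629 = 1.92474 m².
From F = γ·h_c·A, the centroid depth is h_c = 94.1/(7.74009 × 1.92474) = 6.31643 m.
The centroid lies 0.629/2 = 0.3145 m below the top edge, so the top edge sits at h_top = 6.31643 − 0.3145 = 6.00193 m below the surface.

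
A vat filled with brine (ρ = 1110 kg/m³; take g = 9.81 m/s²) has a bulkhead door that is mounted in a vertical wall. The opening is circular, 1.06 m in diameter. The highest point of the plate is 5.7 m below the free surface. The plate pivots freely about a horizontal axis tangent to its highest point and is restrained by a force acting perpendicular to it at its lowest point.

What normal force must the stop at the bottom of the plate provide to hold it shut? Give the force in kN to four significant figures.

P ≈ 30.57 kN

γ = ρg = 1110 × 9.81 / 1000 = 10.8891 kN/m³.
The centroid is at the centre, 0.53 m below the top of the plate, so the centroid depth is h_c = 5.7 + 0.53 = 6.23 m.
A = π(0.53)² = 0.882473 m².
Resultant F = γ·h_c·A = 10.8891 × 6.23 × 0.882473 = 59.8662 kN.
I_c = πr⁴/4 = π × 0.53⁴/4 = 0.0619717 m⁴.
Centre of pressure: y_p = y_c + I_c/(y_c·A) = 6.23 + 0.0619717/(6.23 × 0.882473) = 6.23 + 0.0112721 = 6.24127 m along the plane.
The resultant acts 0.53 + 0.0112721 = 0.541272 m (along the plate) below the hinge at the top edge, so the moment about the hinge is M = F × 0.541272 = 59.8662 × 0.541272 = 32.4039 kN·m.
A normal force at the bottom, 1.06 m from the hinge, must supply this moment: P = 32.4039/1.06 = 30.5697 kN.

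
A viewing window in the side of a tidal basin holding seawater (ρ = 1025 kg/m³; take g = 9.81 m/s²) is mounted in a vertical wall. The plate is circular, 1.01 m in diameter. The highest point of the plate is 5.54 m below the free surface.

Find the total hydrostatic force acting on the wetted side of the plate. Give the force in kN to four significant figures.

γ = ρg = 1025 × 9.81 / 1000 = 10.05525 kN/m³.
The centroid is at the centre, 0.505 m below the top of the plate, so the centroid depth is h_c = 5.54 + 0.505 = 6.045 m.
A = π(0.505)² = 0.801185 m².
Resultant F = γ·h_c·A = 10.05525 × 6.045 × 0.801185 = 48.6992 kN.

F ≈ 48.70 kN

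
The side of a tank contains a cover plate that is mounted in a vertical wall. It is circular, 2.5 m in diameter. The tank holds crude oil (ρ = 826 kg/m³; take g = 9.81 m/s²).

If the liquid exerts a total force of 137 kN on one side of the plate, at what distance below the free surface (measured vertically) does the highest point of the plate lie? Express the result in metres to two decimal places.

d_top ≈ 2.19 m

γ = ρg = 826 × 9.81 / 1000 = 8.10306 kN/m³.
A = π(1.25)² = 4.90874 m².
From F = γ·h_c·A, the centroid depth is h_c = 137/(8.10306 × 4.90874) = 3.4443 m.
The centroid is at the centre, 1.25 m below the top of the plate, so the highest point sits at h_top = 3.4443 − 1.25 = 2.1943 m below the surface.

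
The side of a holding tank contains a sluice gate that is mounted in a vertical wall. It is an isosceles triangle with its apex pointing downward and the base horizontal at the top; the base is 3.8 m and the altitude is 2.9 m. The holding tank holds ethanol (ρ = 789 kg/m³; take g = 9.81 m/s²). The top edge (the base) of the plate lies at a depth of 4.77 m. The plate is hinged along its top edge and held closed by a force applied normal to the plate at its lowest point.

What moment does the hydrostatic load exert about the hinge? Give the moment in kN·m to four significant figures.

γ = ρg = 789 × 9.81 / 1000 = 7.74009 kN/m³.
With the apex down, the centroid sits h/3 = 2.9/3 = 0.966667 m below the base (the top edge), so the centroid depth is h_c = 4.77 + 0.966667 = 5.73667 m.
A = ½ × 3.8 × 2.9 = 5.51 m².
Resultant F = γ·h_c·A = 7.74009 × 5.73667 × 5.51 = 244.657 kN.
I_c = b·h³/36 = 3.8 × 2.9³/36 = 2.57439 m⁴.
Centre of pressure: y_p = y_c + I_c/(y_c·A) = 5.73667 + 2.57439/(5.73667 × 5.51) = 5.73667 + 0.0814447 = 5.81811 m along the plane.
The resultant acts 0.966667 + 0.0814447 = 1.04811 m (along the plate) below the hinge at the top edge, so the moment about the hinge is M = F × 1.04811 = 244.657 × 1.04811 = 256.427 kN·m.

M ≈ 256.4 kN·m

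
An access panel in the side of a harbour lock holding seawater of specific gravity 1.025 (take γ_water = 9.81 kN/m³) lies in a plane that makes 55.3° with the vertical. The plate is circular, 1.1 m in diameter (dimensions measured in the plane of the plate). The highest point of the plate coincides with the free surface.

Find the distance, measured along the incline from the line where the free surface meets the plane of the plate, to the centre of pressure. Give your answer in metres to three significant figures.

y_p = 0.688 m

γ = 1.025 × 9.81 = 10.05525 kN/m³.
The plate makes 55.3° with the vertical, i.e. θ = 90° − 55.3° = 34.7° to the horizontal. Measuring y along the incline from the free-surface line, vertical depth h = y·sinθ with sinθ = 0.569280.
The centroid is at the centre, 0.55 m below the top of the plate, so y_c = 0.55 m and h_c = 0.55 × 0.569280 = 0.313104 m.
A = π(0.55)² = 0.950332 m².
Resultant F = γ·h_c·A = 10.05525 × 0.313104 × 0.950332 = 2.99197 kN.
I_c = πr⁴/4 = π × 0.55⁴/4 = 0.0718688 m⁴.
Centre of pressure: y_p = y_c + I_c/(y_c·A) = 0.55 + 0.0718688/(0.55 × 0.950332) = 0.55 + 0.1375 = 0.6875 m along the plane.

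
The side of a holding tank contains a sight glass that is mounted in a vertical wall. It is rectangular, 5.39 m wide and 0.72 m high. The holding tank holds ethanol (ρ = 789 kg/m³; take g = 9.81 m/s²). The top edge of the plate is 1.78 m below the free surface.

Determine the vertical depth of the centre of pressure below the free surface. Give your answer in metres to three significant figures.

γ = ρg = 789 × 9.81 / 1000 = 7.74009 kN/m³.
The centroid lies 0.72/2 = 0.36 m below the top edge, so the centroid depth is h_c = 1.78 + 0.36 = 2.14 m.
A = 5.39 × 0.72 = 3.8808 m².
Resultant F = γ·h_c·A = 7.74009 × 2.14 × 3.8808 = 64.2808 kN.
I_c = b·h³/12 = 5.39 × 0.72³/12 = 0.167651 m⁴.
Centre of pressure: y_p = y_c + I_c/(y_c·A) = 2.14 + 0.167651/(2.14 × 3.8808) = 2.14 + 0.020187 = 2.16019 m along the plane.

h_p = 2.16 m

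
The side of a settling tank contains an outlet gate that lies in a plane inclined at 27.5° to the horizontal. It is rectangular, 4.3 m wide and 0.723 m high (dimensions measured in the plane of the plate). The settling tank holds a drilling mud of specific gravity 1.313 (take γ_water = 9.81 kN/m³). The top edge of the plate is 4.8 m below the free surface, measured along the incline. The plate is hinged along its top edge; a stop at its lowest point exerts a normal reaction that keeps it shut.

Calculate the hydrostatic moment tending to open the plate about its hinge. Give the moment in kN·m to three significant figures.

γ = 1.313 × 9.81 = 12.88053 kN/m³.
Let θ = 27.5° be the plate's angle to the horizontal; measure y along the incline from where the plane meets the free surface. Vertical depth h = y·sinθ with sinθ = 0.461749.
The centroid lies 0.723/2 = 0.3615 m below the top edge, so y_c = 4.8 + 0.3615 = 5.1615 m and h_c = 5.1615 × 0.461749 = 2.38332 m.
A = 4.3 × 0.723 = 3.1089 m².
Resultant F = γ·h_c·A = 12.88053 × 2.38332 × 3.1089 = 95.4383 kN.
I_c = b·h³/12 = 4.3 × 0.723³/12 = 0.135426 m⁴.
Centre of pressure: y_p = y_c + I_c/(y_c·A) = 5.1615 + 0.135426/(5.1615 × 3.1089) = 5.1615 + 0.00843955 = 5.16994 m along the plane.
The resultant acts 0.3615 + 0.00843955 = 0.36994 m (along the plate) below the hinge at the top edge, so the moment about the hinge is M = F × 0.36994 = 95.4383 × 0.36994 = 35.3064 kN·m.

M ≈ 35.3 kN·m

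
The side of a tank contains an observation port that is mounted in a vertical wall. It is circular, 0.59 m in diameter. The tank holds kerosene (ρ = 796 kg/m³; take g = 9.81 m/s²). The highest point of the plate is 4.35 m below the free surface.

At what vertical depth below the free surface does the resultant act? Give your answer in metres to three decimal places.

γ = ρg = 796 × 9.81 / 1000 = 7.80876 kN/m³.
The centroid is at the centre, 0.295 m below the top of the plate, so the centroid depth is h_c = 4.35 + 0.295 = 4.645 m.
A = π(0.295)² = 0.273397 m².
Resultant F = γ·h_c·A = 7.80876 × 4.645 × 0.273397 = 9.91657 kN.
I_c = πr⁴/4 = π × 0.295⁴/4 = 0.0059481 m⁴.
Centre of pressure: y_p = y_c + I_c/(y_c·A) = 4.645 + 0.0059481/(4.645 × 0.273397) = 4.645 + 0.0046838 = 4.64968 m along the plane.

h_p = 4.650 m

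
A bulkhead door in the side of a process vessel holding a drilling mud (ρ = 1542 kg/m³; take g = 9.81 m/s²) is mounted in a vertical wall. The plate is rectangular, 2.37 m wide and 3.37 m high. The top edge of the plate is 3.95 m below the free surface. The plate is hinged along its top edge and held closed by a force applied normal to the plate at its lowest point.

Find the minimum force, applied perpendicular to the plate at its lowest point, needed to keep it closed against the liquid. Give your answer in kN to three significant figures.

γ = ρg = 1542 × 9.81 / 1000 = 15.12702 kN/m³.
The centroid lies 3.37/2 = 1.685 m below the top edge, so the centroid depth is h_c = 3.95 + 1.685 = 5.635 m.
A = 2.37 × 3.37 = 7.9869 m².
Resultant F = γ·h_c·A = 15.12702 × 5.635 × 7.9869 = 680.809 kN.
I_c = b·h³/12 = 2.37 × 3.37³/12 = 7.55887 m⁴.
Centre of pressure: y_p = y_c + I_c/(y_c·A) = 5.635 + 7.55887/(5.635 × 7.9869) = 5.635 + 0.167952 = 5.80295 m along the plane.
The resultant acts 1.685 + 0.167952 = 1.85295 m (along the plate) below the hinge at the top edge, so the moment about the hinge is M = F × 1.85295 = 680.809 × 1.85295 = 1261.51 kN·m.
A normal force at the bottom, 3.37 m from the hinge, must supply this moment: P = 1261.51/3.37 = 374.335 kN.

P ≈ 374 kN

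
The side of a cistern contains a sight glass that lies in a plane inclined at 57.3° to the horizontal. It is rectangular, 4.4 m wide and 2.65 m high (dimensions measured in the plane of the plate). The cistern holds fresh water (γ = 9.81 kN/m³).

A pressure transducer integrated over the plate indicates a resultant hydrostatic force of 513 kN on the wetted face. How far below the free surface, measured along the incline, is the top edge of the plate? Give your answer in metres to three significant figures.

γ = 9.81 kN/m³.
A = 4.4 × 2.65 = 11.66 m².
From F = γ·h_c·A, the centroid depth is h_c = 513/(9.81 × 11.66) = 4.48487 m.
Let θ = 57.3° be the plate's angle to the horizontal; measure y along the incline from where the plane meets the free surface. Vertical depth h = y·sinθ with sinθ = 0.841511.
Along the incline, y_c = h_c/sinθ = 4.48487/0.841511 = 5.32954 m.
The centroid lies 2.65/2 = 1.325 m below the top edge, so the top edge sits at y_top = 5.32954 − 1.325 = 4.00454 m along the incline.

y_top ≈ 4.00 m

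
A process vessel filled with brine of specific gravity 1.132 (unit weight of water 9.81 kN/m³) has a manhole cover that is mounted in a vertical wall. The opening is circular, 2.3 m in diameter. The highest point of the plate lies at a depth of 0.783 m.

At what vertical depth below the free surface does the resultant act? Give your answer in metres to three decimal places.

h_p = 2.104 m

γ = 1.132 × 9.81 = 11.10492 kN/m³.
The centroid is at the centre, 1.15 m below the top of the plate, so the centroid depth is h_c = 0.783 + 1.15 = 1.933 m.
A = π(1.15)² = 4.15476 m².
Resultant F = γ·h_c·A = 11.10492 × 1.933 × 4.15476 = 89.1853 kN.
I_c = πr⁴/4 = π × 1.15⁴/4 = 1.37367 m⁴.
Centre of pressure: y_p = y_c + I_c/(y_c·A) = 1.933 + 1.37367/(1.933 × 4.15476) = 1.933 + 0.171043 = 2.10404 m along the plane.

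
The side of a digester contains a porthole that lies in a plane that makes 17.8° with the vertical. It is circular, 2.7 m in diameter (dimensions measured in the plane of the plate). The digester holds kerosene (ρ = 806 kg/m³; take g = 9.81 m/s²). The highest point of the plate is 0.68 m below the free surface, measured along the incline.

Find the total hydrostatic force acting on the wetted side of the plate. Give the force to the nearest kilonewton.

F ≈ 88 kN

γ = ρg = 806 × 9.81 / 1000 = 7.90686 kN/m³.
The plate makes 17.8° with the vertical, i.e. θ = 90° − 17.8° = 72.2° to the horizontal. Measuring y along the incline from the free-surface line, vertical depth h = y·sinθ with sinθ = 0.952129.
The centroid is at the centre, 1.35 m below the top of the plate, so y_c = 0.68 + 1.35 = 2.03 m and h_c = 2.03 × 0.952129 = 1.93282 m.
A = π(1.35)² = 5.72555 m².
Resultant F = γ·h_c·A = 7.90686 × 1.93282 × 5.72555 = 87.5009 kN.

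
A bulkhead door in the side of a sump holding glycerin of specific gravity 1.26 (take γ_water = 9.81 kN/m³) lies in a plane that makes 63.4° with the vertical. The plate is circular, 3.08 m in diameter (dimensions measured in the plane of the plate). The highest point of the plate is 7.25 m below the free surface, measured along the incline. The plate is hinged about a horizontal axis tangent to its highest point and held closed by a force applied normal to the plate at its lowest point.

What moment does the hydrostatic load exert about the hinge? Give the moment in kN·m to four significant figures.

M ≈ 582.6 kN·m

γ = 1.26 × 9.81 = 12.3606 kN/m³.
The plate makes 63.4° with the vertical, i.e. θ = 90° − 63.4° = 26.6° to the horizontal. Measuring y along the incline from the free-surface line, vertical depth h = y·sinθ with sinθ = 0.447759.
The centroid is at the centre, 1.54 m below the top of the plate, so y_c = 7.25 + 1.54 = 8.79 m and h_c = 8.79 × 0.447759 = 3.9358 m.
A = π(1.54)² = 7.4506 m².
Resultant F = γ·h_c·A = 12.3606 × 3.9358 × 7.4506 = 362.463 kN.
I_c = πr⁴/4 = π × 1.54⁴/4 = 4.41746 m⁴.
Centre of pressure: y_p = y_c + I_c/(y_c·A) = 8.79 + 4.41746/(8.79 × 7.4506) = 8.79 + 0.0674516 = 8.85745 m along the plane.
The resultant acts 1.54 + 0.0674516 = 1.60745 m (along the plate) below the hinge at the top edge, so the moment about the hinge is M = F × 1.60745 = 362.463 × 1.60745 = 582.641 kN·m.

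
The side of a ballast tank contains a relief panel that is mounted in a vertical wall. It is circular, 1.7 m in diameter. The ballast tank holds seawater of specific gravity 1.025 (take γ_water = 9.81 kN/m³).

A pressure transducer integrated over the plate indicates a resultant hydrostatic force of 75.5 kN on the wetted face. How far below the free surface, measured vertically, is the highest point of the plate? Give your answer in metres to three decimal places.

d_top ≈ 2.458 m

γ = 1.025 × 9.81 = 10.05525 kN/m³.
A = π(0.85)² = 2.2698 m².
From F = γ·h_c·A, the centroid depth is h_c = 75.5/(10.05525 × 2.2698) = 3.30801 m.
The centroid is at the centre, 0.85 m below the top of the plate, so the highest point sits at h_top = 3.30801 − 0.85 = 2.45801 m below the surface.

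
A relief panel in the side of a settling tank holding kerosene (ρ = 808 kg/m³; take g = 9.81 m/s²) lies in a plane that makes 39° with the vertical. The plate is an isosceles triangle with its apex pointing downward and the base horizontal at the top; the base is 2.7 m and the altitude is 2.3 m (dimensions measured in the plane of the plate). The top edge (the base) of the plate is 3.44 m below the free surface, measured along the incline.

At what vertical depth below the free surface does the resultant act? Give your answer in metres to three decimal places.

h_p = 3.323 m

γ = ρg = 808 × 9.81 / 1000 = 7.92648 kN/m³.
The plate makes 39° with the vertical, i.e. θ = 90° − 39° = 51° to the horizontal. Measuring y along the incline from the free-surface line, vertical depth h = y·sinθ with sinθ = 0.777146.
With the apex down, the centroid sits h/3 = 2.3/3 = 0.766667 m below the base (the top edge), so y_c = 3.44 + 0.766667 = 4.20667 m and h_c = 4.20667 × 0.777146 = 3.2692 m.
A = ½ × 2.7 × 2.3 = 3.105 m².
Resultant F = γ·h_c·A = 7.92648 × 3.2692 × 3.105 = 80.4606 kN.
I_c = b·h³/36 = 2.7 × 2.3³/36 = 0.912525 m⁴.
Centre of pressure: y_p = y_c + I_c/(y_c·A) = 4.20667 + 0.912525/(4.20667 × 3.105) = 4.20667 + 0.0698626 = 4.27653 m along the plane.
Vertically, h_p = y_p·sinθ = 4.27653 × 0.777146 = 3.32349 m.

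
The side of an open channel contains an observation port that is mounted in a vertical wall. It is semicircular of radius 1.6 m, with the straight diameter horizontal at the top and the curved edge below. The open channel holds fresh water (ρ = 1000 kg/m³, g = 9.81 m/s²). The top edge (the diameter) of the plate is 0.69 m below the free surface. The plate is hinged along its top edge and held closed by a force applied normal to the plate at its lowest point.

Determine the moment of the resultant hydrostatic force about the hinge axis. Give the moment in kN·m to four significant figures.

γ = ρg = 1000 × 9.81 = 9810 N/m³ = 9.81 kN/m³.
The centroid of a semicircle lies 4r/(3π) = 0.679061 m from the diameter, here below the top edge, so the centroid depth is h_c = 0.69 + 0.679061 = 1.36906 m.
A = πr²/2 = π × 1.6²/2 = 4.02124 m².
Resultant F = γ·h_c·A = 9.81 × 1.36906 × 4.02124 = 54.0072 kN.
I_c = (π/8 − 8/(9π))·r⁴ = 0.109757 × 1.6⁴ = 0.719303 m⁴.
Centre of pressure: y_p = y_c + I_c/(y_c·A) = 1.36906 + 0.719303/(1.36906 × 4.02124) = 1.36906 + 0.130656 = 1.49972 m along the plane.
The resultant acts 0.679061 + 0.130656 = 0.809717 m (along the plate) below the hinge at the top edge, so the moment about the hinge is M = F × 0.809717 = 54.0072 × 0.809717 = 43.7305 kN·m.

M ≈ 43.73 kN·m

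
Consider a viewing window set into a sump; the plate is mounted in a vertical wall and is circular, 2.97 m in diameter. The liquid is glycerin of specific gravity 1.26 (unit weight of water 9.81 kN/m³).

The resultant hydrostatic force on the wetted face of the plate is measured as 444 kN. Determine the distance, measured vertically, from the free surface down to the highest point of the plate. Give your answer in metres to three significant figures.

γ = 1.26 × 9.81 = 12.3606 kN/m³.
A = π(1.485)² = 6.92792 m².
From F = γ·h_c·A, the centroid depth is h_c = 444/(12.3606 × 6.92792) = 5.1849 m.
The centroid is at the centre, 1.485 m below the top of the plate, so the highest point sits at h_top = 5.1849 − 1.485 = 3.6999 m below the surface.

d_top ≈ 3.70 m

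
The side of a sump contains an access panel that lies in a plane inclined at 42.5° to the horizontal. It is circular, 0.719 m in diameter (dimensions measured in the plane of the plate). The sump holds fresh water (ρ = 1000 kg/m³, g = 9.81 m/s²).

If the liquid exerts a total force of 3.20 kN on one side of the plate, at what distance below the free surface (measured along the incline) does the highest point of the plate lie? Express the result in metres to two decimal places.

γ = ρg = 1000 × 9.81 = 9810 N/m³ = 9.81 kN/m³.
A = π(0.3595)² = 0.40602 m².
From F = γ·h_c·A, the centroid depth is h_c = 3.20/(9.81 × 0.40602) = 0.803403 m.
Let θ = 42.5° be the plate's angle to the horizontal; measure y along the incline from where the plane meets the free surface. Vertical depth h = y·sinθ with sinθ = 0.675590.
Along the incline, y_c = h_c/sinθ = 0.803403/0.675590 = 1.18919 m.
The centroid is at the centre, 0.3595 m below the top of the plate, so the highest point sits at y_top = 1.18919 − 0.3595 = 0.82969 m along the incline.

y_top ≈ 0.83 m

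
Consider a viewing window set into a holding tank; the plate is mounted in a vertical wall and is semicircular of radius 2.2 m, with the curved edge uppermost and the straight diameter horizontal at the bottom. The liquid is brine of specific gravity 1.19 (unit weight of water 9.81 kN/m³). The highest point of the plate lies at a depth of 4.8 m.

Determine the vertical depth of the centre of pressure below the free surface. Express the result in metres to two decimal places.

h_p = 6.12 m

γ = 1.19 × 9.81 = 11.6739 kN/m³.
The centroid lies 4r/(3π) = 0.933709 m above the diameter, so r − 4r/(3π) = 2.2 − 0.933709 = 1.26629 m below the topmost point, so the centroid depth is h_c = 4.8 + 1.26629 = 6.06629 m.
A = πr²/2 = π × 2.2²/2 = 7.60265 m².
Resultant F = γ·h_c·A = 11.6739 × 6.06629 × 7.60265 = 538.399 kN.
I_c = (π/8 − 8/(9π))·r⁴ = 0.109757 × 2.2⁴ = 2.57112 m⁴.
Centre of pressure: y_p = y_c + I_c/(y_c·A) = 6.06629 + 2.57112/(6.06629 × 7.60265) = 6.06629 + 0.0557486 = 6.12204 m along the plane.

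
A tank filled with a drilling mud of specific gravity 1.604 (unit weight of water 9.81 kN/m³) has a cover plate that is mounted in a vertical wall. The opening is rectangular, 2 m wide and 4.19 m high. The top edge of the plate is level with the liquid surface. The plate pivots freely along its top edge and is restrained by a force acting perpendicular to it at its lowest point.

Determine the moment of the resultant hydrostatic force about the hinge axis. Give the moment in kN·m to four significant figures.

M ≈ 771.7 kN·m

γ = 1.604 × 9.81 = 15.73524 kN/m³.
The centroid lies 4.19/2 = 2.095 m below the top edge, so the centroid depth is h_c = 2.095 m.
A = 2 × 4.19 = 8.38 m².
Resultant F = γ·h_c·A = 15.73524 × 2.095 × 8.38 = 276.249 kN.
I_c = b·h³/12 = 2 × 4.19³/12 = 12.26 m⁴.
Centre of pressure: y_p = y_c + I_c/(y_c·A) = 2.095 + 12.26/(2.095 × 8.38) = 2.095 + 0.698333 = 2.79333 m along the plane.
The resultant acts 2.095 + 0.698333 = 2.79333 m (along the plate) below the hinge at the top edge, so the moment about the hinge is M = F × 2.79333 = 276.249 × 2.79333 = 771.655 kN·m.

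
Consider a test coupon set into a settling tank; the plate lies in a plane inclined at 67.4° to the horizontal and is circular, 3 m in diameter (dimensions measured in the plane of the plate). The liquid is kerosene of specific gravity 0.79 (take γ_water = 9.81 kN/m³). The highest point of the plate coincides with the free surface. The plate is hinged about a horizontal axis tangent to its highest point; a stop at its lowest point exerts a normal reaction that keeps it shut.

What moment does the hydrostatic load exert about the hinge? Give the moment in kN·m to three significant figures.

M ≈ 142 kN·m

γ = 0.79 × 9.81 = 7.7499 kN/m³.
Let θ = 67.4° be the plate's angle to the horizontal; measure y along the incline from where the plane meets the free surface. Vertical depth h = y·sinθ with sinθ = 0.923210.
The centroid is at the centre, 1.5 m below the top of the plate, so y_c = 1.5 m and h_c = 1.5 × 0.923210 = 1.38481 m.
A = π(1.5)² = 7.06858 m².
Resultant F = γ·h_c·A = 7.7499 × 1.38481 × 7.06858 = 75.861 kN.
I_c = πr⁴/4 = π × 1.5⁴/4 = 3.97608 m⁴.
Centre of pressure: y_p = y_c + I_c/(y_c·A) = 1.5 + 3.97608/(1.5 × 7.06858) = 1.5 + 0.375 = 1.875 m along the plane.
The resultant acts 1.5 + 0.375 = 1.875 m (along the plate) below the hinge at the top edge, so the moment about the hinge is M = F × 1.875 = 75.861 × 1.875 = 142.239 kN·m.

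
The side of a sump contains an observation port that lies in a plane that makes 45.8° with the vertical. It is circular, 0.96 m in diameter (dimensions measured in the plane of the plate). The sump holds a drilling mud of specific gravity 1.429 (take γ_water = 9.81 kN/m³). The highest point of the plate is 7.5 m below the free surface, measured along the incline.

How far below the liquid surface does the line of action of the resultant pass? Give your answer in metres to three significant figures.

h_p = 5.57 m

γ = 1.429 × 9.81 = 14.01849 kN/m³.
The plate makes 45.8° with the vertical, i.e. θ = 90° − 45.8° = 44.2° to the horizontal. Measuring y along the incline from the free-surface line, vertical depth h = y·sinθ with sinθ = 0.697165.
The centroid is at the centre, 0.48 m below the top of the plate, so y_c = 7.5 + 0.48 = 7.98 m and h_c = 7.98 × 0.697165 = 5.56338 m.
A = π(0.48)² = 0.723823 m².
Resultant F = γ·h_c·A = 14.01849 × 5.56338 × 0.723823 = 56.4511 kN.
I_c = πr⁴/4 = π × 0.48⁴/4 = 0.0416922 m⁴.
Centre of pressure: y_p = y_c + I_c/(y_c·A) = 7.98 + 0.0416922/(7.98 × 0.723823) = 7.98 + 0.00721804 = 7.98722 m along the plane.
Vertically, h_p = y_p·sinθ = 7.98722 × 0.697165 = 5.56841 m.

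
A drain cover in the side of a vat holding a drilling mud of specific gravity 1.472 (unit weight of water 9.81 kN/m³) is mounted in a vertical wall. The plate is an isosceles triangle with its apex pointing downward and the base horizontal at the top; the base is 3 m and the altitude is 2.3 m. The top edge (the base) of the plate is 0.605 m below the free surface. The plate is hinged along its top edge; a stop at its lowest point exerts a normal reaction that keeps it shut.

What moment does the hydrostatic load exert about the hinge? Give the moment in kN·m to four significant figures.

γ = 1.472 × 9.81 = 14.44032 kN/m³.
With the apex down, the centroid sits h/3 = 2.3/3 = 0.766667 m below the base (the top edge), so the centroid depth is h_c = 0.605 + 0.766667 = 1.37167 m.
A = ½ × 3 × 2.3 = 3.45 m².
Resultant F = γ·h_c·A = 14.44032 × 1.37167 × 3.45 = 68.3354 kN.
I_c = b·h³/36 = 3 × 2.3³/36 = 1.01392 m⁴.
Centre of pressure: y_p = y_c + I_c/(y_c·A) = 1.37167 + 1.01392/(1.37167 × 3.45) = 1.37167 + 0.214257 = 1.58593 m along the plane.
The resultant acts 0.766667 + 0.214257 = 0.980924 m (along the plate) below the hinge at the top edge, so the moment about the hinge is M = F × 0.980924 = 68.3354 × 0.980924 = 67.0318 kN·m.

M ≈ 67.03 kN·m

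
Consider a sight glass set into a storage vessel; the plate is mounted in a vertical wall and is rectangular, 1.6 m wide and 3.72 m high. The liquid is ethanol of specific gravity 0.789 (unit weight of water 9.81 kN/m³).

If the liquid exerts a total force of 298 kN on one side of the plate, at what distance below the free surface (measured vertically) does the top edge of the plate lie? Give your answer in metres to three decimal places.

d_top ≈ 4.609 m

γ = 0.789 × 9.81 = 7.74009 kN/m³.
A = 1.6 × 3.72 = 5.952 m².
From F = γ·h_c·A, the centroid depth is h_c = 298/(7.74009 × 5.952) = 6.46856 m.
The centroid lies 3.72/2 = 1.86 m below the top edge, so the top edge sits at h_top = 6.46856 − 1.86 = 4.60856 m below the surface.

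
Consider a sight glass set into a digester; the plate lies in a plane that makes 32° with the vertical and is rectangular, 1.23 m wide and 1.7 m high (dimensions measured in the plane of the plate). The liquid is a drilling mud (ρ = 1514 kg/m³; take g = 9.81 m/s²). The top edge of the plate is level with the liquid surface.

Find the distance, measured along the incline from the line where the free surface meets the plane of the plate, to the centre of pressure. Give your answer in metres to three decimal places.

γ = ρg = 1514 × 9.81 / 1000 = 14.85234 kN/m³.
The plate makes 32° with the vertical, i.e. θ = 90° − 32° = 58° to the horizontal. Measuring y along the incline from the free-surface line, vertical depth h = y·sinθ with sinθ = 0.848048.
The centroid lies 1.7/2 = 0.85 m below the top edge, so y_c = 0.85 m and h_c = 0.85 × 0.848048 = 0.720841 m.
A = 1.23 × 1.7 = 2.091 m².
Resultant F = γ·h_c·A = 14.85234 × 0.720841 × 2.091 = 22.3866 kN.
I_c = b·h³/12 = 1.23 × 1.7³/12 = 0.503582 m⁴.
Centre of pressure: y_p = y_c + I_c/(y_c·A) = 0.85 + 0.503582/(0.85 × 2.091) = 0.85 + 0.283333 = 1.13333 m along the plane.

y_p = 1.133 m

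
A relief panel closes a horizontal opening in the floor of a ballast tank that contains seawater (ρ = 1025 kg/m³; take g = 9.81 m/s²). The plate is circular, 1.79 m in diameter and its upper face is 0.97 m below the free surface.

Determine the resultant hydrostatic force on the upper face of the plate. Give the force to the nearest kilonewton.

γ = ρg = 1025 × 9.81 / 1000 = 10.05525 kN/m³.
The plate is horizontal, so pressure is uniform at p = γ·h = 10.05525 × 0.97 = 9.75359 kN/m².
A = π(0.895)² = 2.51649 m².
F = p·A = 9.75359 × 2.51649 = 24.5448 kN.

F ≈ 25 kN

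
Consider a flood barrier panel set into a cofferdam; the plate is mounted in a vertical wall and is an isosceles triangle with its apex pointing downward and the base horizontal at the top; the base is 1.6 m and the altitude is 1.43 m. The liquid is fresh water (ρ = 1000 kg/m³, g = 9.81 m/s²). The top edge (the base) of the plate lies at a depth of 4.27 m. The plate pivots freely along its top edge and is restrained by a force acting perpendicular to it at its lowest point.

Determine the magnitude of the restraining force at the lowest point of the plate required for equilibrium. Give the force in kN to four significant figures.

γ = ρg = 1000 × 9.81 = 9810 N/m³ = 9.81 kN/m³.
With the apex down, the centroid sits h/3 = 1.43/3 = 0.476667 m below the base (the top edge), so the centroid depth is h_c = 4.27 + 0.476667 = 4.74667 m.
A = ½ × 1.6 × 1.43 = 1.144 m².
Resultant F = γ·h_c·A = 9.81 × 4.74667 × 1.144 = 53.2702 kN.
I_c = b·h³/36 = 1.6 × 1.43³/36 = 0.129965 m⁴.
Centre of pressure: y_p = y_c + I_c/(y_c·A) = 4.74667 + 0.129965/(4.74667 × 1.144) = 4.74667 + 0.0239338 = 4.7706 m along the plane.
The resultant acts 0.476667 + 0.0239338 = 0.500601 m (along the plate) below the hinge at the top edge, so the moment about the hinge is M = F × 0.500601 = 53.2702 × 0.500601 = 26.6671 kN·m.
A normal force at the bottom, 1.43 m from the hinge, must supply this moment: P = 26.6671/1.43 = 18.6483 kN.

P ≈ 18.65 kN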